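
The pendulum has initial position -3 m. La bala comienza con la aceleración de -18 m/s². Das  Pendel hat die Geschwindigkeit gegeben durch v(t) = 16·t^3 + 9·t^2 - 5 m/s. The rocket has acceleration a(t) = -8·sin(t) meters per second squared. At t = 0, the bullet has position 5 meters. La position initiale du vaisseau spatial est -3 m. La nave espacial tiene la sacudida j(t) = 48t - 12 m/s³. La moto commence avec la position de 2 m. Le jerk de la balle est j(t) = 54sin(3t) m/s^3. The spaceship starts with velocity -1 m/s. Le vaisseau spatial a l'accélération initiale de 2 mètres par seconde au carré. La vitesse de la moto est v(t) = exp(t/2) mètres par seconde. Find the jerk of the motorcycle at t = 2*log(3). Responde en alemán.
Wir müssen unsere Gleichung für die Geschwindigkeit v(t) = exp(t/2) 2-mal ableiten. Die Ableitung von der Geschwindigkeit ergibt die Beschleunigung: a(t) = exp(t/2)/2. Die Ableitung von der Beschleunigung ergibt den Ruck: j(t) = exp(t/2)/4. Aus der Gleichung für den Ruck j(t) = exp(t/2)/4, setzen wir t = 2*log(3) ein und erhalten j = 3/4.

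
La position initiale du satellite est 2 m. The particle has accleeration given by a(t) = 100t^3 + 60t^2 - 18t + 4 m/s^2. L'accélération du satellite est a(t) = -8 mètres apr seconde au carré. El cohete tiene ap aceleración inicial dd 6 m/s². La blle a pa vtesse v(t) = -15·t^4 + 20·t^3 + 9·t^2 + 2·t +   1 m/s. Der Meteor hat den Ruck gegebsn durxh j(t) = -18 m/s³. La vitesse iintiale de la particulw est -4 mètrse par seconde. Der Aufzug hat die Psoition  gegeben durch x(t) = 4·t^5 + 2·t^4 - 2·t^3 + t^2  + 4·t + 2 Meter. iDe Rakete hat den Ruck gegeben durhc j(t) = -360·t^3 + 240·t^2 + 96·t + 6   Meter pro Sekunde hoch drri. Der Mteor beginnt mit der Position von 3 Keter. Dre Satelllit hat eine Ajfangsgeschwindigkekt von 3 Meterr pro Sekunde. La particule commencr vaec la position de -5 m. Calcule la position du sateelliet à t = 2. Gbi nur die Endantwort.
À t = 2, x = -8.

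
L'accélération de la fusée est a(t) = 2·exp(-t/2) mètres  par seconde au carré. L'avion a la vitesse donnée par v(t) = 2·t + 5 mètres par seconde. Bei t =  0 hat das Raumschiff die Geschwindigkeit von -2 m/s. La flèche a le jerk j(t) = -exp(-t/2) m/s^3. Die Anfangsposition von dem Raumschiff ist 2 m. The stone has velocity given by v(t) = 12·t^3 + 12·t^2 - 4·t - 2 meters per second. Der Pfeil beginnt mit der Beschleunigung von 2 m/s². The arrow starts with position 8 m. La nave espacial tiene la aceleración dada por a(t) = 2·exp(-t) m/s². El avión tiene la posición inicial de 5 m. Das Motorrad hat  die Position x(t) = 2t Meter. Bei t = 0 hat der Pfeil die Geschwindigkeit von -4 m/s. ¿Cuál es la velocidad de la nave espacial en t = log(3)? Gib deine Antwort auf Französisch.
En partant de l'accélération a(t) = 2·exp(-t), nous prenons 1 primitive. La primitive de l'accélération est la vitesse. En utilisant v(0) = -2, nous obtenons v(t) = -2·exp(-t). De l'équation de la vitesse v(t) = -2·exp(-t), nous substituons t = log(3) pour obtenir v = -2/3.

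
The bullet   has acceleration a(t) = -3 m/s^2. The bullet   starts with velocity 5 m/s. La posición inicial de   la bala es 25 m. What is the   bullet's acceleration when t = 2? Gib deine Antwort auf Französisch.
En utilisant a(t) = -3 et en substituant t = 2, nous trouvons a = -3.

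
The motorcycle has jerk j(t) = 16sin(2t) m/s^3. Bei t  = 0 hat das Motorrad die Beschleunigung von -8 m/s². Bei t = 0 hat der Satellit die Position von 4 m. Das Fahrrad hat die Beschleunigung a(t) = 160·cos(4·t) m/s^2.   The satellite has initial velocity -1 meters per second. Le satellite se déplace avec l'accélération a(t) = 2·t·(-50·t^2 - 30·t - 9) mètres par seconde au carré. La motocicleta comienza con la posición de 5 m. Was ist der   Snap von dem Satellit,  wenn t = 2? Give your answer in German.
Wir müssen unsere Gleichung für die Beschleunigung a(t) = 2·t·(-50·t^2 - 30·t - 9) 2-mal ableiten. Die Ableitung von der Beschleunigung ergibt den Ruck: j(t) = -100·t^2 + 2·t·(-100·t - 30) - 60·t - 18. Mit d/dt von j(t) finden wir s(t) = -600·t - 120. Aus der Gleichung für den Snap s(t) = -600·t - 120, setzen wir t = 2 ein und erhalten s = -1320.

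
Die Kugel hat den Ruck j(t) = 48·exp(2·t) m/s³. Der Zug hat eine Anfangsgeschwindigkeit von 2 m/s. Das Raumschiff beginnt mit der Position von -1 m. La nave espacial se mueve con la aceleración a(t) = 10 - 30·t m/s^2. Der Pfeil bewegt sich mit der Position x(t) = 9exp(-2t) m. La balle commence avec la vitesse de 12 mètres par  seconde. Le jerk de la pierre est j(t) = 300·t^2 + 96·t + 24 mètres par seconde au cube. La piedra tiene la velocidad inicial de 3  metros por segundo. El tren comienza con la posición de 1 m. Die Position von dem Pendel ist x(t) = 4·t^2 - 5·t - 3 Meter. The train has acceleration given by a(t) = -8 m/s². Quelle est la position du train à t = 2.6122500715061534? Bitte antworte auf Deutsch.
Wir müssen die Stammfunktion unserer Gleichung für die Beschleunigung a(t) = -8 2-mal finden. Durch Integration von der Beschleunigung und Verwendung der Anfangsbedingung v(0) = 2, erhalten wir v(t) = 2 - 8·t. Durch Integration von der Geschwindigkeit und Verwendung der Anfangsbedingung x(0) = 1, erhalten wir x(t) = -4·t^2 + 2·t + 1. Wir haben die Position x(t) = -4·t^2 + 2·t + 1. Durch Einsetzen von t = 2.6122500715061534: x(2.6122500715061534) = -21.0709016013233.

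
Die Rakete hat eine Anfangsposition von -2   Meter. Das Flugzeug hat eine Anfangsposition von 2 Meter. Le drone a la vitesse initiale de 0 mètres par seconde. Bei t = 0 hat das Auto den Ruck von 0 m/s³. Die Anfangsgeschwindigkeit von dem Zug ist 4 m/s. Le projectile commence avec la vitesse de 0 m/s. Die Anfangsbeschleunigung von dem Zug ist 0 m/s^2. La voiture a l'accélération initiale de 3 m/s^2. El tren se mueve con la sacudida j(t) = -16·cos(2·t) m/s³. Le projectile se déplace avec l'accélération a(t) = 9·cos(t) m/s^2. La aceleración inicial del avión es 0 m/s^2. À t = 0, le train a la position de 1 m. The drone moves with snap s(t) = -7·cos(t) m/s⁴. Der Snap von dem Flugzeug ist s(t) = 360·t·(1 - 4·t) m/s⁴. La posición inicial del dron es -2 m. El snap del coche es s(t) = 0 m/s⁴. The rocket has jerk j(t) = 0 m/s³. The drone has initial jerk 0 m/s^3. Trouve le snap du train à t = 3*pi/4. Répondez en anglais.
Starting from jerk j(t) = -16·cos(2·t), we take 1 derivative. The derivative of jerk gives snap: s(t) = 32·sin(2·t). From the given snap equation s(t) = 32·sin(2·t), we substitute t = 3*pi/4 to get s = -32.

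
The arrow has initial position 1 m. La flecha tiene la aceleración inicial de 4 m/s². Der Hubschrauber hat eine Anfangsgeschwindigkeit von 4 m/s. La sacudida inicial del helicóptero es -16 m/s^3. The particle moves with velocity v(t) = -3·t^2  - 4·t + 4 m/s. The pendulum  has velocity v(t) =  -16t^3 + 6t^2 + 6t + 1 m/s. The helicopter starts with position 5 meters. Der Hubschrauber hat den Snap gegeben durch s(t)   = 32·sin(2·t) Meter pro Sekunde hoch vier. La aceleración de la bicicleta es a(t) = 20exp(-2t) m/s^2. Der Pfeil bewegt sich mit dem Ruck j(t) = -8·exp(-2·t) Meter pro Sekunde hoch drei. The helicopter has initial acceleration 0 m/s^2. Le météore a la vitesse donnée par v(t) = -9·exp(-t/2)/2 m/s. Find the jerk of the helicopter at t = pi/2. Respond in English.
Starting from snap s(t) = 32·sin(2·t), we take 1 integral. The antiderivative of snap, with j(0) = -16, gives jerk: j(t) = -16·cos(2·t). Using j(t) = -16·cos(2·t) and substituting t = pi/2, we find j = 16.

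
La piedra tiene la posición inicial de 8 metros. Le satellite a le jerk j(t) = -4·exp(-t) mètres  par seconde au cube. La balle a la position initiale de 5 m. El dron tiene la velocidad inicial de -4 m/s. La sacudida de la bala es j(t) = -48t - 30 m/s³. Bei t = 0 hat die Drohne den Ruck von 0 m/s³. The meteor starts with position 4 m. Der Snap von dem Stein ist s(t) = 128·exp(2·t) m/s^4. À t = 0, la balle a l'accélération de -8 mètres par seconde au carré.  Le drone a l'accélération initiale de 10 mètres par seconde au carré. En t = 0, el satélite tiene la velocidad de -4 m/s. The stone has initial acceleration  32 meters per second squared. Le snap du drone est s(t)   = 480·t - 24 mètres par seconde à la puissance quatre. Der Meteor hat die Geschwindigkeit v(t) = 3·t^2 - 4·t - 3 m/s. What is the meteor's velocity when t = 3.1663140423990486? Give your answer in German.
Mit v(t) = 3·t^2 - 4·t - 3 und Einsetzen von t = 3.1663140423990486, finden wir v = 14.4113776756840.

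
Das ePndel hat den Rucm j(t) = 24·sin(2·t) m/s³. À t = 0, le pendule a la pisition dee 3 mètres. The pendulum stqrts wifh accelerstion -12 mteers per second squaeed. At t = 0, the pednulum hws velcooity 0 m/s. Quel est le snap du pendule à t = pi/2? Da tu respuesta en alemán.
Ausgehend von dem Ruck j(t) = 24·sin(2·t), nehmen wir 1 Ableitung. Die Ableitung von dem Ruck ergibt den Snap: s(t) = 48·cos(2·t). Aus der Gleichung für den Snap s(t) = 48·cos(2·t), setzen wir t = pi/2 ein und erhalten s = -48.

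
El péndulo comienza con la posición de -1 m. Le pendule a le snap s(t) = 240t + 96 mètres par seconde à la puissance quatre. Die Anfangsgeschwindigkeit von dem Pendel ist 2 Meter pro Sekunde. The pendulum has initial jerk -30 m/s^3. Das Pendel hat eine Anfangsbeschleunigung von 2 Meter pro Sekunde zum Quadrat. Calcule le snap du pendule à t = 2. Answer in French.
En utilisant s(t) = 240·t + 96 et en substituant t = 2, nous trouvons s = 576.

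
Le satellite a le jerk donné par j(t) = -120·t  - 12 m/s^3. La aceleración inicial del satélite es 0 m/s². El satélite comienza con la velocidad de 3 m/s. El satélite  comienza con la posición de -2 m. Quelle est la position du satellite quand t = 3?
Nous devons trouver l'intégrale de notre équation du jerk j(t) = -120·t - 12 3 fois. La primitive du jerk est l'accélération. En utilisant a(0) = 0, nous obtenons a(t) = 12·t·(-5·t - 1). La primitive de l'accélération, avec v(0) = 3, donne la vitesse: v(t) = -20·t^3 - 6·t^2 + 3. La primitive de la vitesse, avec x(0) = -2, donne la position: x(t) = -5·t^4 - 2·t^3 + 3·t - 2. En utilisant x(t) = -5·t^4 - 2·t^3 + 3·t - 2 et en substituant t = 3, nous trouvons x = -452.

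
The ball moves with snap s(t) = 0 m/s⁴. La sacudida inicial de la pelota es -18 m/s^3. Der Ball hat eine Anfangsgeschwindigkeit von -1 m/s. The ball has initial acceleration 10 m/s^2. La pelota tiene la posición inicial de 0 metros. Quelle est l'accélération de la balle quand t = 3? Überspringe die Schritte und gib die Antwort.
a(3) = -44.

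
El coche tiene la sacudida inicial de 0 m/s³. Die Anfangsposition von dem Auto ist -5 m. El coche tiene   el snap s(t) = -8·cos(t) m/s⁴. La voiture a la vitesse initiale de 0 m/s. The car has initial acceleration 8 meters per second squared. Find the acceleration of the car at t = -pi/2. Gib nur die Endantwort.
The answer is 0.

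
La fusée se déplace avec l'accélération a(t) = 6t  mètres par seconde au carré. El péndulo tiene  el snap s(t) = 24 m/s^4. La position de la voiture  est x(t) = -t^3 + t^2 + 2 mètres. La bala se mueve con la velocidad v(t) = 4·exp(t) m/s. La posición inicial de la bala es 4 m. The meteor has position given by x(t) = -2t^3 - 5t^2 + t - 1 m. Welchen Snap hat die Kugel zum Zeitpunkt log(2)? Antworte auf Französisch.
En partant de la vitesse v(t) = 4·exp(t), nous prenons 3 dérivées. En dérivant la vitesse, nous obtenons l'accélération: a(t) = 4·exp(t). En dérivant l'accélération, nous obtenons le jerk: j(t) = 4·exp(t). En prenant d/dt de j(t), nous trouvons s(t) = 4·exp(t). De l'équation du snap s(t) = 4·exp(t), nous substituons t = log(2) pour obtenir s = 8.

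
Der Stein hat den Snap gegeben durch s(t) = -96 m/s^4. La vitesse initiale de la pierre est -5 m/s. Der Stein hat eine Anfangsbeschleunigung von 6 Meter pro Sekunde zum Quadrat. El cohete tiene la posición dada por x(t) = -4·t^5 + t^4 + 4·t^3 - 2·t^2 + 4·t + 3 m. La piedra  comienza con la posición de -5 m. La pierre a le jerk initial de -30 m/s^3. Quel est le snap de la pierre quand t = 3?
En utilisant s(t) = -96 et en substituant t = 3, nous trouvons s = -96.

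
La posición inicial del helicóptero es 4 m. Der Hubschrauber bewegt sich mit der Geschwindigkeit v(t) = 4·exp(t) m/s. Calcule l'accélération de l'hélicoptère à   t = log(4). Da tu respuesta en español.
Para resolver esto, necesitamos tomar 1 derivada de nuestra ecuación de la velocidad v(t) = 4·exp(t). La derivada de la velocidad da la aceleración: a(t) = 4·exp(t). De la ecuación de la aceleración a(t) = 4·exp(t), sustituimos t = log(4) para obtener a = 16.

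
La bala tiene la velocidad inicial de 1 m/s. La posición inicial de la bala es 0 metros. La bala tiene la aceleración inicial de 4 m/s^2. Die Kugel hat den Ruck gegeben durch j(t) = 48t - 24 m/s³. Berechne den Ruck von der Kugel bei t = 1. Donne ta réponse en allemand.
Wir haben den Ruck j(t) = 48·t - 24. Durch Einsetzen von t = 1: j(1) = 24.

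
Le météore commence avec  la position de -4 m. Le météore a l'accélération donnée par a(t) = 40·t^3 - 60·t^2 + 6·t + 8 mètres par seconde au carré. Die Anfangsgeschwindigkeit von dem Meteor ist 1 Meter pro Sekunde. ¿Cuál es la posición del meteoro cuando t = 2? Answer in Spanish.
Debemos encontrar la antiderivada de nuestra ecuación de la aceleración a(t) = 40·t^3 - 60·t^2 + 6·t + 8 2 veces. Integrando la aceleración y usando la condición inicial v(0) = 1, obtenemos v(t) = 10·t^4 - 20·t^3 + 3·t^2 + 8·t + 1. Tomando ∫v(t)dt y aplicando x(0) = -4, encontramos x(t) = 2·t^5 - 5·t^4 + t^3 + 4·t^2 + t - 4. De la ecuación de la posición x(t) = 2·t^5 - 5·t^4 + t^3 + 4·t^2 + t - 4, sustituimos t = 2 para obtener x = 6.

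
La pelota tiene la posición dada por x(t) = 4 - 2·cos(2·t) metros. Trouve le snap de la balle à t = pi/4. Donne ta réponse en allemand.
Wir müssen unsere Gleichung für die Position x(t) = 4 - 2·cos(2·t) 4-mal ableiten. Mit d/dt von x(t) finden wir v(t) = 4·sin(2·t). Mit d/dt von v(t) finden wir a(t) = 8·cos(2·t). Durch Ableiten von der Beschleunigung erhalten wir den Ruck: j(t) = -16·sin(2·t). Durch Ableiten von dem Ruck erhalten wir den Snap: s(t) = -32·cos(2·t). Wir haben den Snap s(t) = -32·cos(2·t). Durch Einsetzen von t = pi/4: s(pi/4) = 0.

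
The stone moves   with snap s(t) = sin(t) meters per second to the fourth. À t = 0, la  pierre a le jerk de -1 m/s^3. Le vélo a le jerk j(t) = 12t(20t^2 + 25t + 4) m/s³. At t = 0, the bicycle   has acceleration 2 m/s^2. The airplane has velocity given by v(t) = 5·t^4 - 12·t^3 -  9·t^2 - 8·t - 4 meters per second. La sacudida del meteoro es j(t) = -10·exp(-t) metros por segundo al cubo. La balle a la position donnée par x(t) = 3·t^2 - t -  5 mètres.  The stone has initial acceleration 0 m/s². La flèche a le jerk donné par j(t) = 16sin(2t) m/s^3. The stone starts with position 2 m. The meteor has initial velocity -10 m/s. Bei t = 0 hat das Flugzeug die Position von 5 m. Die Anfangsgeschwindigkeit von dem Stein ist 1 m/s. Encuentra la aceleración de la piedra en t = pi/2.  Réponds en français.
Nous devons intégrer notre équation du snap s(t) = sin(t) 2 fois. L'intégrale du snap est le jerk. En utilisant j(0) = -1, nous obtenons j(t) = -cos(t). L'intégrale du jerk est l'accélération. En utilisant a(0) = 0, nous obtenons a(t) = -sin(t). En utilisant a(t) = -sin(t) et en substituant t = pi/2, nous trouvons a = -1.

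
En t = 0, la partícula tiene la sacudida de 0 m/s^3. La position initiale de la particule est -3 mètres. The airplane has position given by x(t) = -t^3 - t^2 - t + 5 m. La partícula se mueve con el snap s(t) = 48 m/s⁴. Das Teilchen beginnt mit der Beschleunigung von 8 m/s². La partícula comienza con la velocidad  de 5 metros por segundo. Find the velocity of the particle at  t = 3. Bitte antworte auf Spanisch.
Debemos encontrar la integral de nuestra ecuación del snap s(t) = 48 3 veces. La antiderivada del snap es la sacudida. Usando j(0) = 0, obtenemos j(t) = 48·t. La antiderivada de la sacudida es la aceleración. Usando a(0) = 8, obtenemos a(t) = 24·t^2 + 8. Integrando la aceleración y usando la condición inicial v(0) = 5, obtenemos v(t) = 8·t^3 + 8·t + 5. De la ecuación de la velocidad v(t) = 8·t^3 + 8·t + 5, sustituimos t = 3 para obtener v = 245.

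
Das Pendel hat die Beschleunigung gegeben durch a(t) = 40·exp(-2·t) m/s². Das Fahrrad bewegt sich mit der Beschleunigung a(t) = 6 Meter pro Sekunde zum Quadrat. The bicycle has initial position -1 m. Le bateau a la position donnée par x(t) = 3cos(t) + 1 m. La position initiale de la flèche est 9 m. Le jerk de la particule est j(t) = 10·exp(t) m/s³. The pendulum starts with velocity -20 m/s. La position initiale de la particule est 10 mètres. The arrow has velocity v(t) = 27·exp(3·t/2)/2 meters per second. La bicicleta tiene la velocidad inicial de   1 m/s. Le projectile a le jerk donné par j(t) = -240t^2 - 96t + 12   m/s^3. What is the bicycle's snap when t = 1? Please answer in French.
En partant de l'accélération a(t) = 6, nous prenons 2 dérivées. La dérivée de l'accélération donne le jerk: j(t) = 0. En dérivant le jerk, nous obtenons le snap: s(t) = 0. De l'équation du snap s(t) = 0, nous substituons t = 1 pour obtenir s = 0.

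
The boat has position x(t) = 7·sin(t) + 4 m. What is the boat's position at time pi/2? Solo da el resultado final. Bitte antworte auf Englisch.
The position at t = pi/2 is x = 11.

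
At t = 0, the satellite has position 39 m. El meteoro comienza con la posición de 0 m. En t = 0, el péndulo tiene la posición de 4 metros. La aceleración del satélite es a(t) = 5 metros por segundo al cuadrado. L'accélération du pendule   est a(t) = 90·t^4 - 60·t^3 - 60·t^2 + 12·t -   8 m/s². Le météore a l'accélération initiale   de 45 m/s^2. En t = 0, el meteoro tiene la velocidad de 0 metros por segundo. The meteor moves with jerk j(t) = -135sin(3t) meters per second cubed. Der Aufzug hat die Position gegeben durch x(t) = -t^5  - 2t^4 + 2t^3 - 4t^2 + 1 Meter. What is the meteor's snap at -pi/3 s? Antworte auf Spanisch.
Para resolver esto, necesitamos tomar 1 derivada de nuestra ecuación de la sacudida j(t) = -135·sin(3·t). Tomando d/dt de j(t), encontramos s(t) = -405·cos(3·t). Usando s(t) = -405·cos(3·t) y sustituyendo t = -pi/3, encontramos s = 405.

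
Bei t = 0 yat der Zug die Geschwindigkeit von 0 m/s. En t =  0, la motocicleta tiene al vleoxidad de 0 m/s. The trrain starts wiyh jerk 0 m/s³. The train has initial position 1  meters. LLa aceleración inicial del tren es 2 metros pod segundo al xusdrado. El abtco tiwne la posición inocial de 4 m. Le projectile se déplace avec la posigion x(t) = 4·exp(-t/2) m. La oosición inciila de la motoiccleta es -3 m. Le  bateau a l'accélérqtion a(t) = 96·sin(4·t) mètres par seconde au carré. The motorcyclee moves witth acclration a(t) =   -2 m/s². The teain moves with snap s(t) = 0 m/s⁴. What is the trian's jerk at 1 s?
To solve this, we need to take 1 integral of our snap equation s(t) = 0. Integrating snap and using the initial condition j(0) = 0, we get j(t) = 0. From the given jerk equation j(t) = 0, we substitute t = 1 to get j = 0.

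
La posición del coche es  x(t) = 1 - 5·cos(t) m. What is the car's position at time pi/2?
From the given position equation x(t) = 1 - 5·cos(t), we substitute t = pi/2 to get x = 1.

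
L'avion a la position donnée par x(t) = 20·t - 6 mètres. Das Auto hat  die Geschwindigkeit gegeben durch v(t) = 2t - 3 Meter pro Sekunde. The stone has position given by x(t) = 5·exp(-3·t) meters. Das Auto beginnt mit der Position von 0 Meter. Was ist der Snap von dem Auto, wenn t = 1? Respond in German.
Ausgehend von der Geschwindigkeit v(t) = 2·t - 3, nehmen wir 3 Ableitungen. Mit d/dt von v(t) finden wir a(t) = 2. Die Ableitung von der Beschleunigung ergibt den Ruck: j(t) = 0. Mit d/dt von j(t) finden wir s(t) = 0. Mit s(t) = 0 und Einsetzen von t = 1, finden wir s = 0.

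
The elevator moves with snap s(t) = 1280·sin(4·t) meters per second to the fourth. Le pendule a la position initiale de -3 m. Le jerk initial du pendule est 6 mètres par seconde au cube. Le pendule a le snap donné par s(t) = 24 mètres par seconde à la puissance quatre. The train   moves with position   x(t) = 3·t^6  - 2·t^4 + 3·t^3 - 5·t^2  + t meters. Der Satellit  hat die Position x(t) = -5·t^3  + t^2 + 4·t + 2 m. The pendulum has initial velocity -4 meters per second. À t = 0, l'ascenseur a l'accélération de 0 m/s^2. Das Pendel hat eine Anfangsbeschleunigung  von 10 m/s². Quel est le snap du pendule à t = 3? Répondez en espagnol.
Usando s(t) = 24 y sustituyendo t = 3, encontramos s = 24.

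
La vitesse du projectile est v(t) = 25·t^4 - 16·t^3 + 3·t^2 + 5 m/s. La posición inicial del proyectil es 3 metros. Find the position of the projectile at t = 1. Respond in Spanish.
Debemos encontrar la integral de nuestra ecuación de la velocidad v(t) = 25·t^4 - 16·t^3 + 3·t^2 + 5 1 vez. La integral de la velocidad es la posición. Usando x(0) = 3, obtenemos x(t) = 5·t^5 - 4·t^4 + t^3 + 5·t + 3. Usando x(t) = 5·t^5 - 4·t^4 + t^3 + 5·t + 3 y sustituyendo t = 1, encontramos x = 10.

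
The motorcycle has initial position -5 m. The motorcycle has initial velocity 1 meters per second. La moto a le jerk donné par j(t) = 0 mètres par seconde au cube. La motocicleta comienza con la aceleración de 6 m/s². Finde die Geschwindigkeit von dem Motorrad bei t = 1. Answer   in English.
To solve this, we need to take 2 antiderivatives of our jerk equation j(t) = 0. The antiderivative of jerk, with a(0) = 6, gives acceleration: a(t) = 6. Finding the antiderivative of a(t) and using v(0) = 1: v(t) = 6·t + 1. From the given velocity equation v(t) = 6·t + 1, we substitute t = 1 to get v = 7.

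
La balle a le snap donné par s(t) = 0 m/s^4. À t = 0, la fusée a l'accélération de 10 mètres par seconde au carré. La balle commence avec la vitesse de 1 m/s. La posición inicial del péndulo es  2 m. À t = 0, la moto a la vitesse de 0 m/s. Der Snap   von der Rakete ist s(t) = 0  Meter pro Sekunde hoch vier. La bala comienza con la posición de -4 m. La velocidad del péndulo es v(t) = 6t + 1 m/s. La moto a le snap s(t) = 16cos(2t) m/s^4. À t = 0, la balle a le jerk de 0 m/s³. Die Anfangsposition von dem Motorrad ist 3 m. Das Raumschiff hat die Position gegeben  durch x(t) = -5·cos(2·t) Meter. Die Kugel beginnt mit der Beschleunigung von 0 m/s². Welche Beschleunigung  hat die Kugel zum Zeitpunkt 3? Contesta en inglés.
We need to integrate our snap equation s(t) = 0 2 times. The integral of snap, with j(0) = 0, gives jerk: j(t) = 0. Taking ∫j(t)dt and applying a(0) = 0, we find a(t) = 0. From the given acceleration equation a(t) = 0, we substitute t = 3 to get a = 0.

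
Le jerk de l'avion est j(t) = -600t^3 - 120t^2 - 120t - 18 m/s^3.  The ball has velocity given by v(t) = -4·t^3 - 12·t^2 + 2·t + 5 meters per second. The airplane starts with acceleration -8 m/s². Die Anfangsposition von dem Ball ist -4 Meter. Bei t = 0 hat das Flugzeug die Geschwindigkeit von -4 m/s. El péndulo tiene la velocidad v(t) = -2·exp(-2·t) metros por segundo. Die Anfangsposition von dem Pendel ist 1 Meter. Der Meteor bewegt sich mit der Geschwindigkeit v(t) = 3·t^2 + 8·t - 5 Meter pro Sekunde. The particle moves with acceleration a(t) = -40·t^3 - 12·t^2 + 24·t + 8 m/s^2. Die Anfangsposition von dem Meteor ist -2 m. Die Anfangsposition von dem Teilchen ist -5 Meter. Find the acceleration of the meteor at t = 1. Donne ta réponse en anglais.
We must differentiate our velocity equation v(t) = 3·t^2 + 8·t - 5 1 time. Differentiating velocity, we get acceleration: a(t) = 6·t + 8. Using a(t) = 6·t + 8 and substituting t = 1, we find a = 14.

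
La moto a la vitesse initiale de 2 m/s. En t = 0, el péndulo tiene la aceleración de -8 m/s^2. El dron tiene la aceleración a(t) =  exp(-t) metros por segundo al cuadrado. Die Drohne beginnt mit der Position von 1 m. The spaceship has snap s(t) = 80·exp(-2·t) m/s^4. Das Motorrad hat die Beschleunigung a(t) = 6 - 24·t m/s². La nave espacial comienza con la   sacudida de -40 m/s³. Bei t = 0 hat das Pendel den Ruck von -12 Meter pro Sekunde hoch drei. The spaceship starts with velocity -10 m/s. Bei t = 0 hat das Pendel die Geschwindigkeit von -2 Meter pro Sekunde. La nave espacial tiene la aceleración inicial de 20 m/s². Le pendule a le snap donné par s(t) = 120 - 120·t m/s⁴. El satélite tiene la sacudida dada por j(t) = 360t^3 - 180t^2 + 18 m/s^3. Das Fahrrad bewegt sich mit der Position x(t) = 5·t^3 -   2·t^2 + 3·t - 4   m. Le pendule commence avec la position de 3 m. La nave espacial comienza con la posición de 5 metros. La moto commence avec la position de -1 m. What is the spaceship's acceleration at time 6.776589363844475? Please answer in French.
En partant du snap s(t) = 80·exp(-2·t), nous prenons 2 intégrales. La primitive du snap, avec j(0) = -40, donne le jerk: j(t) = -40·exp(-2·t). En intégrant le jerk et en utilisant la condition initiale a(0) = 20, nous obtenons a(t) = 20·exp(-2·t). En utilisant a(t) = 20·exp(-2·t) et en substituant t = 6.776589363844475, nous trouvons a = 0.0000259991567246792.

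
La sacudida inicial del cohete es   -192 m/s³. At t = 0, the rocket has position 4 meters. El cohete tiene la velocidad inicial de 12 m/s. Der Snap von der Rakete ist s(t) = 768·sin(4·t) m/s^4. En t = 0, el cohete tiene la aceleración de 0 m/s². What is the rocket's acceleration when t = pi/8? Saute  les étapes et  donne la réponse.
The answer is -48.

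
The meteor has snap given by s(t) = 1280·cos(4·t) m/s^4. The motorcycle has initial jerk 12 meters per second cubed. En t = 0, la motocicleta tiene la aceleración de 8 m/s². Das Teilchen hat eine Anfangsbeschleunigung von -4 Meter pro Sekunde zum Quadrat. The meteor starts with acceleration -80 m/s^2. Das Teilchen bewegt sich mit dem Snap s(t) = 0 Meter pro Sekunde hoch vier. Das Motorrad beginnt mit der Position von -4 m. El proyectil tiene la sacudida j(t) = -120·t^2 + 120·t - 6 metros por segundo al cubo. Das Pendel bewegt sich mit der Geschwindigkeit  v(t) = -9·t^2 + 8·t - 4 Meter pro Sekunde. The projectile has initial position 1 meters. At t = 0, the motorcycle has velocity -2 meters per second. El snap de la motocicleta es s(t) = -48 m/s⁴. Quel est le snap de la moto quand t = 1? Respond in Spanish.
De la ecuación del snap s(t) = -48, sustituimos t = 1 para obtener s = -48.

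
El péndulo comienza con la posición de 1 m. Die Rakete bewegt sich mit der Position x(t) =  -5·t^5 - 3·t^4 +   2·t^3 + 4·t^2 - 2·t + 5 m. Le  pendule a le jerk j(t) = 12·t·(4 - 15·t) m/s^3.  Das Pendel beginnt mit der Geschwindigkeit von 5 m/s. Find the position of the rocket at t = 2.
From the given position equation x(t) = -5·t^5 - 3·t^4 + 2·t^3 + 4·t^2 - 2·t + 5, we substitute t = 2 to get x = -175.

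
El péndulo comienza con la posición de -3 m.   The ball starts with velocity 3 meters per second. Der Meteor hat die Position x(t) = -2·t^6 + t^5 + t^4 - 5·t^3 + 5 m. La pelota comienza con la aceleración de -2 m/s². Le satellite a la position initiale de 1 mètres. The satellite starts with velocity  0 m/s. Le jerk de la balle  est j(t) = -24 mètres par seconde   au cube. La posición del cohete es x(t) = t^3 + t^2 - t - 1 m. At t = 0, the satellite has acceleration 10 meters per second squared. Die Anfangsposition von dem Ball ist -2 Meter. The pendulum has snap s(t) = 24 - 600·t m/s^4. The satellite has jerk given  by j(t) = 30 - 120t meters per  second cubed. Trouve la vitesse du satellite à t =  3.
Nous devons trouver la primitive de notre équation du jerk j(t) = 30 - 120·t 2 fois. L'intégrale du jerk est l'accélération. En utilisant a(0) = 10, nous obtenons a(t) = -60·t^2 + 30·t + 10. La primitive de l'accélération, avec v(0) = 0, donne la vitesse: v(t) = 5·t·(-4·t^2 + 3·t + 2). Nous avons la vitesse v(t) = 5·t·(-4·t^2 + 3·t + 2). En substituant t = 3: v(3) = -375.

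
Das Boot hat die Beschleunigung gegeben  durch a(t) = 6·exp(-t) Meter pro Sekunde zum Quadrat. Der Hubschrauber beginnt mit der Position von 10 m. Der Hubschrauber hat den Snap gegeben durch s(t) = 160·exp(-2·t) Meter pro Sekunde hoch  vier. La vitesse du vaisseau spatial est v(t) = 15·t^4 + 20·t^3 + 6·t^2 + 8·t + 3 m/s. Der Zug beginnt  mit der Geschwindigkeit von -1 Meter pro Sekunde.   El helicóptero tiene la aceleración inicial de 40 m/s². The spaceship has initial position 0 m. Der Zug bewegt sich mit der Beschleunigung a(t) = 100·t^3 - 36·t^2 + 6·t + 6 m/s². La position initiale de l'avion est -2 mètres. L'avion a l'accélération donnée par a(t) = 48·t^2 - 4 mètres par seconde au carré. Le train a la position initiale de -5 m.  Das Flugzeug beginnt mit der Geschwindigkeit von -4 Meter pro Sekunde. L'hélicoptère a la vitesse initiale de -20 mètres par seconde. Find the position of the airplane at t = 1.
We must find the antiderivative of our acceleration equation a(t) = 48·t^2 - 4 2 times. Taking ∫a(t)dt and applying v(0) = -4, we find v(t) = 16·t^3 - 4·t - 4. The integral of velocity is position. Using x(0) = -2, we get x(t) = 4·t^4 - 2·t^2 - 4·t - 2. From the given position equation x(t) = 4·t^4 - 2·t^2 - 4·t - 2, we substitute t = 1 to get x = -4.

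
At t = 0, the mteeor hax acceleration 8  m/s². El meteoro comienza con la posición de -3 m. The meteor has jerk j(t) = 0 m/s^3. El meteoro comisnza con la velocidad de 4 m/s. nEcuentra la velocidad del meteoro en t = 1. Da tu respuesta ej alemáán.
Wir müssen unsere Gleichung für den Ruck j(t) = 0 2-mal integrieren. Durch Integration von dem Ruck und Verwendung der Anfangsbedingung a(0) = 8, erhalten wir a(t) = 8. Das Integral von der Beschleunigung, mit v(0) = 4, ergibt die Geschwindigkeit: v(t) = 8·t + 4. Wir haben die Geschwindigkeit v(t) = 8·t + 4. Durch Einsetzen von t = 1: v(1) = 12.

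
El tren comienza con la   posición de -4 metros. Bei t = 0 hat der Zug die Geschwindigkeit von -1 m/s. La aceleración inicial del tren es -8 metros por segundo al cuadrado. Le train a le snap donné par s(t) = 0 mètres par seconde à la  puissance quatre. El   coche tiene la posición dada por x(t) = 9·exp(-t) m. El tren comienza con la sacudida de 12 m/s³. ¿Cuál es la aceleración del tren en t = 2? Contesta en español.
Debemos encontrar la antiderivada de nuestra ecuación del snap s(t) = 0 2 veces. Tomando ∫s(t)dt y aplicando j(0) = 12, encontramos j(t) = 12. Integrando la sacudida y usando la condición inicial a(0) = -8, obtenemos a(t) = 12·t - 8. Usando a(t) = 12·t - 8 y sustituyendo t = 2, encontramos a = 16.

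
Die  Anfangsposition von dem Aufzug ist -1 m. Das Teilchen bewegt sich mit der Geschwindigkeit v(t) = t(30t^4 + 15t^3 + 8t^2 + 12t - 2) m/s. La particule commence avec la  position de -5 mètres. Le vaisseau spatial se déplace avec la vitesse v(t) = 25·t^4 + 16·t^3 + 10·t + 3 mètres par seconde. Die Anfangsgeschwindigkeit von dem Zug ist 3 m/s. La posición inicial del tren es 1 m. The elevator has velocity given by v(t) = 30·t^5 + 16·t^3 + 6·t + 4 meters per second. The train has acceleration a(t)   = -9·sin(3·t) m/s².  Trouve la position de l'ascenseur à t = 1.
En partant de la vitesse v(t) = 30·t^5 + 16·t^3 + 6·t + 4, nous prenons 1 intégrale. La primitive de la vitesse, avec x(0) = -1, donne la position: x(t) = 5·t^6 + 4·t^4 + 3·t^2 + 4·t - 1. Nous avons la position x(t) = 5·t^6 + 4·t^4 + 3·t^2 + 4·t - 1. En substituant t = 1: x(1) = 15.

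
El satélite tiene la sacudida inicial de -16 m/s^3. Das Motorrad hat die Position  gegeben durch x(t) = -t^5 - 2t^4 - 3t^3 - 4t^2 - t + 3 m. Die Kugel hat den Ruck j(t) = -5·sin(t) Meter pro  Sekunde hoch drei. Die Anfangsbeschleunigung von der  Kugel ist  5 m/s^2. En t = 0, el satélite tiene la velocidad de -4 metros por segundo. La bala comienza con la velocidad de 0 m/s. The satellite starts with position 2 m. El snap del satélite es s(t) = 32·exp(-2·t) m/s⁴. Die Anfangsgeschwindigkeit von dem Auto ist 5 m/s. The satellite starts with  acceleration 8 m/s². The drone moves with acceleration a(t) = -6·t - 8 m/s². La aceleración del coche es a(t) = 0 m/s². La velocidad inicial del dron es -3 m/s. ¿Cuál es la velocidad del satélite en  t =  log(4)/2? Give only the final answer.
v(log(4)/2) = -1.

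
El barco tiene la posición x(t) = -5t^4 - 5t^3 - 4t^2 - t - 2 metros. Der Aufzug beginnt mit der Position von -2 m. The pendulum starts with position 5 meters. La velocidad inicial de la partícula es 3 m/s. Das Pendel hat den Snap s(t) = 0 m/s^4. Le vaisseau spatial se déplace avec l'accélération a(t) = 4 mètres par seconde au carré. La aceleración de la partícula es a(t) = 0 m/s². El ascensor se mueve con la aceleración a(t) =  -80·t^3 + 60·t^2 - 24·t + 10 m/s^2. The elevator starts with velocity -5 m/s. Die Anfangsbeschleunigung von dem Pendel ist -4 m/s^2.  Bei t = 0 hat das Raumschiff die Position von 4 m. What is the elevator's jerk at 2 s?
To solve this, we need to take 1 derivative of our acceleration equation a(t) = -80·t^3 + 60·t^2 - 24·t + 10. Taking d/dt of a(t), we find j(t) = -240·t^2 + 120·t - 24. We have jerk j(t) = -240·t^2 + 120·t - 24. Substituting t = 2: j(2) = -744.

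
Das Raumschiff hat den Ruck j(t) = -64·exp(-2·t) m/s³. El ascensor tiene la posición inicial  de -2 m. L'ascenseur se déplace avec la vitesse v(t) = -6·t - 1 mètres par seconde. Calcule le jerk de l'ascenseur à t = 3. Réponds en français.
Nous devons dériver notre équation de la vitesse v(t) = -6·t - 1 2 fois. En dérivant la vitesse, nous obtenons l'accélération: a(t) = -6. En dérivant l'accélération, nous obtenons le jerk: j(t) = 0. Nous avons le jerk j(t) = 0. En substituant t = 3: j(3) = 0.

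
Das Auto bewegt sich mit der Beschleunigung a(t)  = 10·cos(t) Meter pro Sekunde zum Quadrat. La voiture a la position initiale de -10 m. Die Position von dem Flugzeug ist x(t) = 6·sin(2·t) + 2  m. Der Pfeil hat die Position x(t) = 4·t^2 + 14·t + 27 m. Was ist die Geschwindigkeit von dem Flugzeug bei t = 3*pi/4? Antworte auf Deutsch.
Um dies zu lösen, müssen wir 1 Ableitung unserer Gleichung für die Position x(t) = 6·sin(2·t) + 2 nehmen. Mit d/dt von x(t) finden wir v(t) = 12·cos(2·t). Mit v(t) = 12·cos(2·t) und Einsetzen von t = 3*pi/4, finden wir v = 0.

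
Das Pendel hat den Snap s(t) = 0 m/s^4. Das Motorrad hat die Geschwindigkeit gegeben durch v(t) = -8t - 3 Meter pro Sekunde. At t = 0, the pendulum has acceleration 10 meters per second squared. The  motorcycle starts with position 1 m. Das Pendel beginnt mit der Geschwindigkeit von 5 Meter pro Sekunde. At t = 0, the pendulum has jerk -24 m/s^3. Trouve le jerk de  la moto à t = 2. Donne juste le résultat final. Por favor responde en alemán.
Die Antwort ist 0.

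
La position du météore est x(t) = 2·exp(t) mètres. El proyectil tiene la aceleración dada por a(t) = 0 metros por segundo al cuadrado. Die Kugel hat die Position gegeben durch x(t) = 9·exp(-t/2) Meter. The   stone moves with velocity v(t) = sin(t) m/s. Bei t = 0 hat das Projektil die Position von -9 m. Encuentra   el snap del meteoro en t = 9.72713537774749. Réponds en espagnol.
Para resolver esto, necesitamos tomar 4 derivadas de nuestra ecuación de la posición x(t) = 2·exp(t). Derivando la posición, obtenemos la velocidad: v(t) = 2·exp(t). Tomando d/dt de v(t), encontramos a(t) = 2·exp(t). Derivando la aceleración, obtenemos la sacudida: j(t) = 2·exp(t). Derivando la sacudida, obtenemos el snap: s(t) = 2·exp(t). Tenemos el snap s(t) = 2·exp(t). Sustituyendo t = 9.72713537774749: s(9.72713537774749) = 33532.9078090244.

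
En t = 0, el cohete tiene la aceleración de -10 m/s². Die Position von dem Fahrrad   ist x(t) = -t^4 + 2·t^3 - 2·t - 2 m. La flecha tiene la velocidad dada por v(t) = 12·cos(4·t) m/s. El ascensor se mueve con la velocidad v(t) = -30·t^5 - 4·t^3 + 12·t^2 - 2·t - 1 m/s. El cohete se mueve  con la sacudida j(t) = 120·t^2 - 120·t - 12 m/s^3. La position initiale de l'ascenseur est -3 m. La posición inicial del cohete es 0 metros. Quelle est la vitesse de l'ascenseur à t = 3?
De l'équation de la vitesse v(t) = -30·t^5 - 4·t^3 + 12·t^2 - 2·t - 1, nous substituons t = 3 pour obtenir v = -7297.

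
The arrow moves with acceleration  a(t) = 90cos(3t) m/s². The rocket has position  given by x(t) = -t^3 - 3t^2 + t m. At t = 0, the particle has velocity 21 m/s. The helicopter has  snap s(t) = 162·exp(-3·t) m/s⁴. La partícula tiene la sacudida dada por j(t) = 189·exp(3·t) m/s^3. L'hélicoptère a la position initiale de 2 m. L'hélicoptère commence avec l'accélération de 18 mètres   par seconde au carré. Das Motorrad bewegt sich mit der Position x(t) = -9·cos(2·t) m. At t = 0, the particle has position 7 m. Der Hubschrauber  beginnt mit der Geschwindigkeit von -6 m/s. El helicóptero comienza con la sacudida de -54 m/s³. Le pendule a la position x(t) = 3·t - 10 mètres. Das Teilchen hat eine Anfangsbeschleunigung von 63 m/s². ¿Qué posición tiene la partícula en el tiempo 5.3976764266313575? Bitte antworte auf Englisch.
We need to integrate our jerk equation j(t) = 189·exp(3·t) 3 times. The antiderivative of jerk is acceleration. Using a(0) = 63, we get a(t) = 63·exp(3·t). Taking ∫a(t)dt and applying v(0) = 21, we find v(t) = 21·exp(3·t). The antiderivative of velocity, with x(0) = 7, gives position: x(t) = 7·exp(3·t). We have position x(t) = 7·exp(3·t). Substituting t = 5.3976764266313575: x(5.3976764266313575) = 75446882.9058318.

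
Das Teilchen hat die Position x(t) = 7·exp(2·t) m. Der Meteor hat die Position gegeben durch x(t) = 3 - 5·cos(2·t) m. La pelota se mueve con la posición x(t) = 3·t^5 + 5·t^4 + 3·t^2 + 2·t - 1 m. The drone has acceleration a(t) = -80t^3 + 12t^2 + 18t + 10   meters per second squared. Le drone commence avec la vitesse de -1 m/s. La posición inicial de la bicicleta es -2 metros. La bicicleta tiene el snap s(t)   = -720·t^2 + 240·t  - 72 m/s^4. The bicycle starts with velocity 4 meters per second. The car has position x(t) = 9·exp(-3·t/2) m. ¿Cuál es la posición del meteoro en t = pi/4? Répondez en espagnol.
Usando x(t) = 3 - 5·cos(2·t) y sustituyendo t = pi/4, encontramos x = 3.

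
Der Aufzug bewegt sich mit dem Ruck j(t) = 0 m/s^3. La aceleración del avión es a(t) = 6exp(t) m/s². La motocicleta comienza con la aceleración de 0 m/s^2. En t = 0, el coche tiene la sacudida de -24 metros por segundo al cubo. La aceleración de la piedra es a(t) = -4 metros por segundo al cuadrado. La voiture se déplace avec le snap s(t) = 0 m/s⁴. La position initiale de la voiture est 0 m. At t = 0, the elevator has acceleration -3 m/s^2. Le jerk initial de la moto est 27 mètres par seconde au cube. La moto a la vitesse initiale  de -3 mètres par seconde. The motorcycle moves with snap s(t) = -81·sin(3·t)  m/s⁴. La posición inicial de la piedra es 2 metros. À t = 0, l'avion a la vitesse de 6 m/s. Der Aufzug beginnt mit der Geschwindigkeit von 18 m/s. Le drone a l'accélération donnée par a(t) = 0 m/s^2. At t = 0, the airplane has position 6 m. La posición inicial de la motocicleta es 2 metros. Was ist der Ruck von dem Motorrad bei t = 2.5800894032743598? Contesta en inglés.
To solve this, we need to take 1 integral of our snap equation s(t) = -81·sin(3·t). The antiderivative of snap, with j(0) = 27, gives jerk: j(t) = 27·cos(3·t). We have jerk j(t) = 27·cos(3·t). Substituting t = 2.5800894032743598: j(2.5800894032743598) = 3.06364993307599.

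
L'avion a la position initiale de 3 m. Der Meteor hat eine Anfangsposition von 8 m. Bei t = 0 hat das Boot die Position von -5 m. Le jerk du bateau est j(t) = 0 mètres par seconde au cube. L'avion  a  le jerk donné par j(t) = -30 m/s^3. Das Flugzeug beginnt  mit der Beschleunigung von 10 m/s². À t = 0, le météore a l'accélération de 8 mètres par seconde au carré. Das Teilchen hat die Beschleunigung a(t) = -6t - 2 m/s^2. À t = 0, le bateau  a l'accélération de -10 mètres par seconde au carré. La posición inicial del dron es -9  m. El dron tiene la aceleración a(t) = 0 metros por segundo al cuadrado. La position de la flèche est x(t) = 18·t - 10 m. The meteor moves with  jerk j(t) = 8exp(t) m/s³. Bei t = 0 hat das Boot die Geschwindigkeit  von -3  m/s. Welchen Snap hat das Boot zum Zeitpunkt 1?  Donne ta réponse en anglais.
To solve this, we need to take 1 derivative of our jerk equation j(t) = 0. Taking d/dt of j(t), we find s(t) = 0. We have snap s(t) = 0. Substituting t = 1: s(1) = 0.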